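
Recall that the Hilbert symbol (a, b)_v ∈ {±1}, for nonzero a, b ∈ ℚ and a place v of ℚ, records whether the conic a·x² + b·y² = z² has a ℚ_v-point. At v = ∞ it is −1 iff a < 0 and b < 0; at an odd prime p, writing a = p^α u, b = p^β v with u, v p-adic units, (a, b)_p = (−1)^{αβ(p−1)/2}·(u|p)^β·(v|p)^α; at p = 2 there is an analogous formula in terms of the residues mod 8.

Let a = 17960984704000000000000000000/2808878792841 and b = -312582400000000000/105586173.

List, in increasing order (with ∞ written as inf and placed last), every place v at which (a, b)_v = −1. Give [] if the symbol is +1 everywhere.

[7, 19]

Mod squares: a ≡ 34, b ≡ -1330. Check v ∈ {∞, 2, 3, 5, 7, 11, 13, 17, 19}.
v=∞: 34 > 0 and -1330 < 0  ⇒  (a,b)_∞ = +1.
v=11: a=11^-4·(≡9), b=11^-2·(≡4) mod 11; (9|11)=+1, (4|11)=+1; (−1)^{-4·-2·5}·(+1)^-2·(+1)^-4 = +1.
v=13: a=13^4·(≡7), b=13^2·(≡3) mod 13; (7|13)=-1, (3|13)=+1; (−1)^{4·2·6}·(-1)^2·(+1)^4 = +1.
v=3: a=3^-12·(≡1), b=3^-8·(≡2) mod 3; (1|3)=+1, (2|3)=-1; (−1)^{-12·-8·1}·(+1)^-8·(-1)^-12 = +1.
v=5: a=5^18·(≡1), b=5^11·(≡1) mod 5; (1|5)=+1, (1|5)=+1; (−1)^{18·11·2}·(+1)^11·(+1)^18 = +1.
v=17: a=17^3·(≡13), b=17^2·(≡15) mod 17; (13|17)=+1, (15|17)=+1; (−1)^{3·2·8}·(+1)^2·(+1)^3 = +1.
v=19: a=19^-2·(≡12), b=19^-1·(≡9) mod 19; (12|19)=-1, (9|19)=+1; (−1)^{-2·-1·9}·(-1)^-1·(+1)^-2 = -1.
v=2: v_2(a)=25, v_2(b)=17; units ≡ 1, 7 (mod 8); ε·ε+αω+βω = 0·1+25·0+17·0 ≡ 0  ⇒  (a,b)_2 = +1.
v=7: a=7^0·(≡6), b=7^-1·(≡3) mod 7; (6|7)=-1, (3|7)=-1; (−1)^{0·-1·3}·(-1)^-1·(-1)^0 = -1.
|Ram(34, -1330)| = 2, even; anisotropic at {7, 19}.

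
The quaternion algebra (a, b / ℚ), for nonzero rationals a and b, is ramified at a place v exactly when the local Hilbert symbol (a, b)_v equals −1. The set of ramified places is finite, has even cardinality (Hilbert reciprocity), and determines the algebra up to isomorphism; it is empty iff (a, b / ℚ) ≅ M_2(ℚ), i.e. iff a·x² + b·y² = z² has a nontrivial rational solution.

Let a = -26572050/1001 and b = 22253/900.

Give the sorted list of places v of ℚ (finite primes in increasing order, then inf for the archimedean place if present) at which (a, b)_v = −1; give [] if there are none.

[2, 7]

Mod squares: a ≡ -2002, b ≡ 77. Check v ∈ {∞, 2, 3, 5, 7, 11, 13, 17}.
v=11: a=11^-1·(≡4), b=11^1·(≡6) mod 11; (4|11)=+1, (6|11)=-1; (−1)^{-1·1·5}·(+1)^1·(-1)^-1 = +1.
v=∞: -2002 < 0 and 77 > 0  ⇒  (a,b)_∞ = +1.
v=5: a=5^2·(≡3), b=5^-2·(≡3) mod 5; (3|5)=-1, (3|5)=-1; (−1)^{2·-2·2}·(-1)^-2·(-1)^2 = +1.
v=2: v_2(a)=1, v_2(b)=-2; units ≡ 7, 5 (mod 8); ε·ε+αω+βω = 1·0+1·1+-2·0 ≡ 1  ⇒  (a,b)_2 = -1.
v=3: a=3^12·(≡2), b=3^-2·(≡2) mod 3; (2|3)=-1, (2|3)=-1; (−1)^{12·-2·1}·(-1)^-2·(-1)^12 = +1.
v=17: a=17^0·(≡15), b=17^2·(≡8) mod 17; (15|17)=+1, (8|17)=+1; (−1)^{0·2·8}·(+1)^2·(+1)^0 = +1.
v=13: a=13^-1·(≡11), b=13^0·(≡12) mod 13; (11|13)=-1, (12|13)=+1; (−1)^{-1·0·6}·(-1)^0·(+1)^-1 = +1.
v=7: a=7^-1·(≡2), b=7^1·(≡2) mod 7; (2|7)=+1, (2|7)=+1; (−1)^{-1·1·3}·(+1)^1·(+1)^-1 = -1.
(-2002, 77 / ℚ) ramifies at {2, 7}: a division algebra.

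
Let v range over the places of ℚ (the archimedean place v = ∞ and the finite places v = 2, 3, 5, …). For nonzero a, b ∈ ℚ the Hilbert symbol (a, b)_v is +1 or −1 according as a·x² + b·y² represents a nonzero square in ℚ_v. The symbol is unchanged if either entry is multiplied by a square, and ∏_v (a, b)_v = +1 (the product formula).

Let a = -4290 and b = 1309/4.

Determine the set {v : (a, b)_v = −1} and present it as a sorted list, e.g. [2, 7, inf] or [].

(a, b) ≡ (-4290, 1309) mod (ℚ^×)²; places V = {2, 3, 5, 7, 11, 13, 17, ∞}.
(a,b)_5: α=1, u≡2; β=0, v≡1 (mod 5); (2|5)=-1, (1|5)=+1; sign (−1)^0·-1^0·+1^1 = +1.
(a,b)_∞: sgn(-4290)=−, sgn(1309)=+, so +1.
(a,b)_2: α=1, β=-2; u≡7, v≡5 (mod 8); ε(u)ε(v)=1·0, αω(v)=1·1, βω(u)=-2·0; sum ≡ 1  ⇒  -1.
(a,b)_11: α=1, u≡6; β=1, v≡5 (mod 11); (6|11)=-1, (5|11)=+1; sign (−1)^1·-1^1·+1^1 = +1.
(a,b)_3: α=1, u≡1; β=0, v≡1 (mod 3); (1|3)=+1, (1|3)=+1; sign (−1)^0·+1^0·+1^1 = +1.
(a,b)_7: α=0, u≡1; β=1, v≡3 (mod 7); (1|7)=+1, (3|7)=-1; sign (−1)^0·+1^1·-1^0 = +1.
(a,b)_17: α=0, u≡11; β=1, v≡15 (mod 17); (11|17)=-1, (15|17)=+1; sign (−1)^0·-1^1·+1^0 = -1.
(a,b)_13: α=1, u≡8; β=0, v≡12 (mod 13); (8|13)=-1, (12|13)=+1; sign (−1)^0·-1^0·+1^1 = +1.
Ram(-4290, 1309) = {2, 17}; no ℚ_2-point on the conic.

[2, 17]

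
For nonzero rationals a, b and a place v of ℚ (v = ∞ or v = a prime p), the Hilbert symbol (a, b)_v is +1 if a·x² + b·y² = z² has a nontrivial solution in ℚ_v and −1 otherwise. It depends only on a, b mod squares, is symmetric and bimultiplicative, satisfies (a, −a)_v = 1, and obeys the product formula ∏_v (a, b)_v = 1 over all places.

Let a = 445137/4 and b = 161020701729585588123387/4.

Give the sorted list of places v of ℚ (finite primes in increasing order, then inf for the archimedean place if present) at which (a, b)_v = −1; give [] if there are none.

[3, 41]

Mod squares: a ≡ 445137, b ≡ 31350363. Check v ∈ {∞, 2, 3, 7, 11, 17, 23, 29, 41, 47}.
v=2: v_2(a)=-2, v_2(b)=-2; units ≡ 1, 3 (mod 8); ε·ε+αω+βω = 0·1+-2·1+-2·0 ≡ 0  ⇒  (a,b)_2 = +1.
v=3: a=3^1·(≡2), b=3^3·(≡2) mod 3; (2|3)=-1, (2|3)=-1; (−1)^{1·3·1}·(-1)^3·(-1)^1 = -1.
v=17: a=17^0·(≡15), b=17^1·(≡1) mod 17; (15|17)=+1, (1|17)=+1; (−1)^{0·1·8}·(+1)^1·(+1)^0 = +1.
v=∞: 445137 > 0 and 31350363 > 0  ⇒  (a,b)_∞ = +1.
v=29: a=29^0·(≡4), b=29^1·(≡15) mod 29; (4|29)=+1, (15|29)=-1; (−1)^{0·1·14}·(+1)^1·(-1)^0 = +1.
v=11: a=11^1·(≡5), b=11^3·(≡6) mod 11; (5|11)=+1, (6|11)=-1; (−1)^{1·3·5}·(+1)^3·(-1)^1 = +1.
v=23: a=23^0·(≡16), b=23^2·(≡9) mod 23; (16|23)=+1, (9|23)=+1; (−1)^{0·2·11}·(+1)^2·(+1)^0 = +1.
v=47: a=47^1·(≡6), b=47^3·(≡31) mod 47; (6|47)=+1, (31|47)=-1; (−1)^{1·3·23}·(+1)^3·(-1)^1 = +1.
v=41: a=41^1·(≡39), b=41^3·(≡17) mod 41; (39|41)=+1, (17|41)=-1; (−1)^{1·3·20}·(+1)^3·(-1)^1 = -1.
v=7: a=7^1·(≡6), b=7^4·(≡4) mod 7; (6|7)=-1, (4|7)=+1; (−1)^{1·4·3}·(-1)^4·(+1)^1 = +1.
Ram(445137, 31350363) = {3, 41}; no ℚ_3-point on the conic.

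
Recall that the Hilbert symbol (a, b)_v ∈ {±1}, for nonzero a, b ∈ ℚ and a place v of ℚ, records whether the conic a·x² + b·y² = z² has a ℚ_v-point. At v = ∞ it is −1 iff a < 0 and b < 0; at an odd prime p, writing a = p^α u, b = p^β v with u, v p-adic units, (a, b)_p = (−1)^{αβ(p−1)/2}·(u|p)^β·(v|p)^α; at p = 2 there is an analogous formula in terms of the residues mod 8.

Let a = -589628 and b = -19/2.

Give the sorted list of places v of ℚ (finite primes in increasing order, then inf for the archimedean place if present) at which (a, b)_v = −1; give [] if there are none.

Mod squares: a ≡ -147407, b ≡ -38. Check v ∈ {∞, 2, 13, 17, 19, 23, 29}.
v=13: a=13^1·(≡1), b=13^0·(≡10) mod 13; (1|13)=+1, (10|13)=+1; (−1)^{1·0·6}·(+1)^0·(+1)^1 = +1.
v=∞: -147407 < 0 and -38 < 0  ⇒  (a,b)_∞ = -1.
v=17: a=17^1·(≡13), b=17^0·(≡16) mod 17; (13|17)=+1, (16|17)=+1; (−1)^{1·0·8}·(+1)^0·(+1)^1 = +1.
v=23: a=23^1·(≡9), b=23^0·(≡2) mod 23; (9|23)=+1, (2|23)=+1; (−1)^{1·0·11}·(+1)^0·(+1)^1 = +1.
v=29: a=29^1·(≡26), b=29^0·(≡5) mod 29; (26|29)=-1, (5|29)=+1; (−1)^{1·0·14}·(-1)^0·(+1)^1 = +1.
v=19: a=19^0·(≡18), b=19^1·(≡9) mod 19; (18|19)=-1, (9|19)=+1; (−1)^{0·1·9}·(-1)^1·(+1)^0 = -1.
v=2: v_2(a)=2, v_2(b)=-1; units ≡ 1, 5 (mod 8); ε·ε+αω+βω = 0·0+2·1+-1·0 ≡ 0  ⇒  (a,b)_2 = +1.
(-147407, -38 / ℚ) ramifies at {19, ∞}: a division algebra.

[19, inf]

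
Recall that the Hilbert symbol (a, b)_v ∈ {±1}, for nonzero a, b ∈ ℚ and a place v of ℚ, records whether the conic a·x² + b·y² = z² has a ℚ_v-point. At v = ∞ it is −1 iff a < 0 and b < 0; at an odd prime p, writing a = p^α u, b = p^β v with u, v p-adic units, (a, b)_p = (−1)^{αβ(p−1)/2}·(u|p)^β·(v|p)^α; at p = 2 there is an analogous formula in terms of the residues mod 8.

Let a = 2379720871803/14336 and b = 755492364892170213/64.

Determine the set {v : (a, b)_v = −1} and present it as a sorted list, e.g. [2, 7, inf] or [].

Mod squares: a ≡ 275339605002, b ≡ 3035517. Check v ∈ {∞, 2, 3, 7, 11, 19, 23, 29, 31, 37, 41}.
v=7: a=7^-1·(≡4), b=7^2·(≡1) mod 7; (4|7)=+1, (1|7)=+1; (−1)^{-1·2·3}·(+1)^2·(+1)^-1 = +1.
v=∞: 275339605002 > 0 and 3035517 > 0  ⇒  (a,b)_∞ = +1.
v=2: v_2(a)=-11, v_2(b)=-6; units ≡ 5, 5 (mod 8); ε·ε+αω+βω = 0·0+-11·1+-6·1 ≡ 1  ⇒  (a,b)_2 = -1.
v=11: a=11^3·(≡2), b=11^4·(≡9) mod 11; (2|11)=-1, (9|11)=+1; (−1)^{3·4·5}·(-1)^4·(+1)^3 = +1.
v=3: a=3^1·(≡2), b=3^1·(≡2) mod 3; (2|3)=-1, (2|3)=-1; (−1)^{1·1·1}·(-1)^1·(-1)^1 = -1.
v=31: a=31^1·(≡17), b=31^2·(≡7) mod 31; (17|31)=-1, (7|31)=+1; (−1)^{1·2·15}·(-1)^2·(+1)^1 = +1.
v=41: a=41^1·(≡28), b=41^1·(≡33) mod 41; (28|41)=-1, (33|41)=+1; (−1)^{1·1·20}·(-1)^1·(+1)^1 = -1.
v=29: a=29^1·(≡14), b=29^1·(≡3) mod 29; (14|29)=-1, (3|29)=-1; (−1)^{1·1·14}·(-1)^1·(-1)^1 = +1.
v=19: a=19^1·(≡5), b=19^2·(≡11) mod 19; (5|19)=+1, (11|19)=+1; (−1)^{1·2·9}·(+1)^2·(+1)^1 = +1.
v=37: a=37^1·(≡13), b=37^1·(≡27) mod 37; (13|37)=-1, (27|37)=+1; (−1)^{1·1·18}·(-1)^1·(+1)^1 = -1.
v=23: a=23^1·(≡16), b=23^1·(≡15) mod 23; (16|23)=+1, (15|23)=-1; (−1)^{1·1·11}·(+1)^1·(-1)^1 = +1.
(275339605002, 3035517 / ℚ) ramifies at {2, 3, 37, 41}: a division algebra.

[2, 3, 37, 41]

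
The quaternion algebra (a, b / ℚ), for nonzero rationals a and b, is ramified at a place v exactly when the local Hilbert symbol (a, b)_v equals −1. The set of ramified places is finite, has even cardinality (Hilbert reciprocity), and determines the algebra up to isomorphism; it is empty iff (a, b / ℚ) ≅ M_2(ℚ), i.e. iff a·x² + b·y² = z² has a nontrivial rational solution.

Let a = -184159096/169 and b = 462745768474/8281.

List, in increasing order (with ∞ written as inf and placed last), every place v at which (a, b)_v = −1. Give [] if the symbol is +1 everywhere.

Mod squares: a ≡ -1054, b ≡ 20026. Check v ∈ {∞, 2, 7, 11, 13, 17, 19, 23, 31}.
v=∞: -1054 < 0 and 20026 > 0  ⇒  (a,b)_∞ = +1.
v=17: a=17^1·(≡12), b=17^1·(≡6) mod 17; (12|17)=-1, (6|17)=-1; (−1)^{1·1·8}·(-1)^1·(-1)^1 = +1.
v=23: a=23^0·(≡8), b=23^2·(≡18) mod 23; (8|23)=+1, (18|23)=+1; (−1)^{0·2·11}·(+1)^2·(+1)^0 = +1.
v=2: v_2(a)=3, v_2(b)=1; units ≡ 1, 5 (mod 8); ε·ε+αω+βω = 0·0+3·1+1·0 ≡ 1  ⇒  (a,b)_2 = -1.
v=31: a=31^1·(≡16), b=31^1·(≡26) mod 31; (16|31)=+1, (26|31)=-1; (−1)^{1·1·15}·(+1)^1·(-1)^1 = +1.
v=13: a=13^-2·(≡9), b=13^-2·(≡8) mod 13; (9|13)=+1, (8|13)=-1; (−1)^{-2·-2·6}·(+1)^-2·(-1)^-2 = +1.
v=7: a=7^0·(≡5), b=7^-2·(≡3) mod 7; (5|7)=-1, (3|7)=-1; (−1)^{0·-2·3}·(-1)^-2·(-1)^0 = +1.
v=19: a=19^2·(≡12), b=19^3·(≡6) mod 19; (12|19)=-1, (6|19)=+1; (−1)^{2·3·9}·(-1)^3·(+1)^2 = -1.
v=11: a=11^2·(≡7), b=11^2·(≡6) mod 11; (7|11)=-1, (6|11)=-1; (−1)^{2·2·5}·(-1)^2·(-1)^2 = +1.
Ram(-1054, 20026) = {2, 19}; no ℚ_2-point on the conic.

[2, 19]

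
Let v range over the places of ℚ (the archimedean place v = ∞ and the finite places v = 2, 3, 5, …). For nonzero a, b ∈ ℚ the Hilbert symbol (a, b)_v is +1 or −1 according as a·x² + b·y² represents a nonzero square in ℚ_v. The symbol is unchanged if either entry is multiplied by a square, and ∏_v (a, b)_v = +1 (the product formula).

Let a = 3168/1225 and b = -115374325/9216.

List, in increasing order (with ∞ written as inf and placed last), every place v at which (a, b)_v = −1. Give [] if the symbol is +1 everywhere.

[11, 17, 23, 37]

(a, b) ≡ (22, -4614973) mod (ℚ^×)²; places V = {2, 3, 5, 7, 11, 17, 23, 29, 37, ∞}.
(a,b)_11: α=1, u≡6; β=1, v≡10 (mod 11); (6|11)=-1, (10|11)=-1; sign (−1)^1·-1^1·-1^1 = -1.
(a,b)_23: α=0, u≡22; β=1, v≡3 (mod 23); (22|23)=-1, (3|23)=+1; sign (−1)^0·-1^1·+1^0 = -1.
(a,b)_29: α=0, u≡1; β=1, v≡10 (mod 29); (1|29)=+1, (10|29)=-1; sign (−1)^0·+1^1·-1^0 = +1.
(a,b)_∞: sgn(22)=+, sgn(-4614973)=−, so +1.
(a,b)_5: α=-2, u≡2; β=2, v≡2 (mod 5); (2|5)=-1, (2|5)=-1; sign (−1)^0·-1^2·-1^-2 = +1.
(a,b)_37: α=0, u≡15; β=1, v≡8 (mod 37); (15|37)=-1, (8|37)=-1; sign (−1)^0·-1^1·-1^0 = -1.
(a,b)_17: α=0, u≡6; β=1, v≡16 (mod 17); (6|17)=-1, (16|17)=+1; sign (−1)^0·-1^1·+1^0 = -1.
(a,b)_7: α=-2, u≡1; β=0, v≡1 (mod 7); (1|7)=+1, (1|7)=+1; sign (−1)^0·+1^0·+1^-2 = +1.
(a,b)_3: α=2, u≡1; β=-2, v≡2 (mod 3); (1|3)=+1, (2|3)=-1; sign (−1)^0·+1^-2·-1^2 = +1.
(a,b)_2: α=5, β=-10; u≡3, v≡3 (mod 8); ε(u)ε(v)=1·1, αω(v)=5·1, βω(u)=-10·1; sum ≡ 0  ⇒  +1.
Ram(22, -4614973) = {11, 17, 23, 37}; no ℚ_11-point on the conic.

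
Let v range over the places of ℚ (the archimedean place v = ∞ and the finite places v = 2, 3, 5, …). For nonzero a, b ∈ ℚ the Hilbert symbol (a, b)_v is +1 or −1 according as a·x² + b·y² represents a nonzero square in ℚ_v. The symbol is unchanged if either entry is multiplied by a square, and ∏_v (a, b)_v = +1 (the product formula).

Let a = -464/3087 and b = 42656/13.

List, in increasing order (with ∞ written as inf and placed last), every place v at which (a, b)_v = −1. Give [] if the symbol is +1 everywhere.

[2, 13, 29, 43]

Mod squares: a ≡ -203, b ≡ 34658. Check v ∈ {∞, 2, 3, 7, 13, 29, 31, 43}.
v=∞: -203 < 0 and 34658 > 0  ⇒  (a,b)_∞ = +1.
v=29: a=29^1·(≡1), b=29^0·(≡2) mod 29; (1|29)=+1, (2|29)=-1; (−1)^{1·0·14}·(+1)^0·(-1)^1 = -1.
v=7: a=7^-3·(≡6), b=7^0·(≡2) mod 7; (6|7)=-1, (2|7)=+1; (−1)^{-3·0·3}·(-1)^0·(+1)^-3 = +1.
v=31: a=31^0·(≡19), b=31^1·(≡20) mod 31; (19|31)=+1, (20|31)=+1; (−1)^{0·1·15}·(+1)^1·(+1)^0 = +1.
v=2: v_2(a)=4, v_2(b)=5; units ≡ 5, 1 (mod 8); ε·ε+αω+βω = 0·0+4·0+5·1 ≡ 1  ⇒  (a,b)_2 = -1.
v=13: a=13^0·(≡5), b=13^-1·(≡3) mod 13; (5|13)=-1, (3|13)=+1; (−1)^{0·-1·6}·(-1)^-1·(+1)^0 = -1.
v=43: a=43^0·(≡42), b=43^1·(≡30) mod 43; (42|43)=-1, (30|43)=-1; (−1)^{0·1·21}·(-1)^1·(-1)^0 = -1.
v=3: a=3^-2·(≡1), b=3^0·(≡2) mod 3; (1|3)=+1, (2|3)=-1; (−1)^{-2·0·1}·(+1)^0·(-1)^-2 = +1.
Ram(-203, 34658) = {2, 13, 29, 43}; no ℚ_2-point on the conic.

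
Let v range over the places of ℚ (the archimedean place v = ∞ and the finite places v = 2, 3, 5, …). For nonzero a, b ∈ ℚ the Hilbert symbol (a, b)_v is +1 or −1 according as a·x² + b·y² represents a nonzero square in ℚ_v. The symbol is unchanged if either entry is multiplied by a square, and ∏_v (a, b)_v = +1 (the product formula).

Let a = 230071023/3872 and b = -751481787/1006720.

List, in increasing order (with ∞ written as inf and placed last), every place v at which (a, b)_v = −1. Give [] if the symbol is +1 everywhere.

(a, b) ≡ (14, -390) mod (ℚ^×)²; places V = {2, 3, 5, 7, 11, 13, 17, 19, ∞}.
(a,b)_3: α=4, u≡2; β=1, v≡2 (mod 3); (2|3)=-1, (2|3)=-1; sign (−1)^0·-1^1·-1^4 = -1.
(a,b)_∞: sgn(14)=+, sgn(-390)=−, so +1.
(a,b)_17: α=0, u≡6; β=2, v≡16 (mod 17); (6|17)=-1, (16|17)=+1; sign (−1)^0·-1^2·+1^0 = +1.
(a,b)_7: α=5, u≡4; β=4, v≡4 (mod 7); (4|7)=+1, (4|7)=+1; sign (−1)^0·+1^4·+1^5 = +1.
(a,b)_5: α=0, u≡4; β=-1, v≡2 (mod 5); (4|5)=+1, (2|5)=-1; sign (−1)^0·+1^-1·-1^0 = +1.
(a,b)_13: α=2, u≡3; β=-1, v≡4 (mod 13); (3|13)=+1, (4|13)=+1; sign (−1)^0·+1^-1·+1^2 = +1.
(a,b)_11: α=-2, u≡5; β=-2, v≡8 (mod 11); (5|11)=+1, (8|11)=-1; sign (−1)^0·+1^-2·-1^-2 = +1.
(a,b)_19: α=0, u≡18; β=2, v≡6 (mod 19); (18|19)=-1, (6|19)=+1; sign (−1)^0·-1^2·+1^0 = +1.
(a,b)_2: α=-5, β=-7; u≡7, v≡5 (mod 8); ε(u)ε(v)=1·0, αω(v)=-5·1, βω(u)=-7·0; sum ≡ 1  ⇒  -1.
Ram(14, -390) = {2, 3}; no ℚ_2-point on the conic.

[2, 3]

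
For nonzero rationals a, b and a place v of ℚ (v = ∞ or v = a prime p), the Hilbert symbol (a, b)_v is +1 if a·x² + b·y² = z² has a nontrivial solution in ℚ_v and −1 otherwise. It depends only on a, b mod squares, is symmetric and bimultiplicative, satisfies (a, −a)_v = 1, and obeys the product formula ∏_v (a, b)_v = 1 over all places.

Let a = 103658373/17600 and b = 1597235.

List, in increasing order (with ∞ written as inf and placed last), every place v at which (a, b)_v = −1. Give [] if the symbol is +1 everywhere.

(a, b) ≡ (5863, 1597235) mod (ℚ^×)²; places V = {2, 3, 5, 7, 11, 13, 17, 19, 23, 41, 43, ∞}.
(a,b)_41: α=1, u≡25; β=0, v≡39 (mod 41); (25|41)=+1, (39|41)=+1; sign (−1)^0·+1^0·+1^1 = +1.
(a,b)_19: α=0, u≡9; β=1, v≡9 (mod 19); (9|19)=+1, (9|19)=+1; sign (−1)^0·+1^1·+1^0 = +1.
(a,b)_17: α=0, u≡8; β=1, v≡13 (mod 17); (8|17)=+1, (13|17)=+1; sign (−1)^0·+1^1·+1^0 = +1.
(a,b)_2: α=-6, β=0; u≡7, v≡3 (mod 8); ε(u)ε(v)=1·1, αω(v)=-6·1, βω(u)=0·0; sum ≡ 1  ⇒  -1.
(a,b)_13: α=1, u≡12; β=0, v≡3 (mod 13); (12|13)=+1, (3|13)=+1; sign (−1)^0·+1^0·+1^1 = +1.
(a,b)_11: α=-1, u≡1; β=0, v≡2 (mod 11); (1|11)=+1, (2|11)=-1; sign (−1)^0·+1^0·-1^-1 = -1.
(a,b)_23: α=0, u≡22; β=1, v≡8 (mod 23); (22|23)=-1, (8|23)=+1; sign (−1)^0·-1^1·+1^0 = -1.
(a,b)_43: α=0, u≡16; β=1, v≡36 (mod 43); (16|43)=+1, (36|43)=+1; sign (−1)^0·+1^1·+1^0 = +1.
(a,b)_3: α=4, u≡1; β=0, v≡2 (mod 3); (1|3)=+1, (2|3)=-1; sign (−1)^0·+1^0·-1^4 = +1.
(a,b)_7: α=4, u≡2; β=0, v≡3 (mod 7); (2|7)=+1, (3|7)=-1; sign (−1)^0·+1^0·-1^4 = +1.
(a,b)_∞: sgn(5863)=+, sgn(1597235)=+, so +1.
(a,b)_5: α=-2, u≡2; β=1, v≡2 (mod 5); (2|5)=-1, (2|5)=-1; sign (−1)^0·-1^1·-1^-2 = -1.
Ram(5863, 1597235) = {2, 5, 11, 23}; no ℚ_2-point on the conic.

[2, 5, 11, 23]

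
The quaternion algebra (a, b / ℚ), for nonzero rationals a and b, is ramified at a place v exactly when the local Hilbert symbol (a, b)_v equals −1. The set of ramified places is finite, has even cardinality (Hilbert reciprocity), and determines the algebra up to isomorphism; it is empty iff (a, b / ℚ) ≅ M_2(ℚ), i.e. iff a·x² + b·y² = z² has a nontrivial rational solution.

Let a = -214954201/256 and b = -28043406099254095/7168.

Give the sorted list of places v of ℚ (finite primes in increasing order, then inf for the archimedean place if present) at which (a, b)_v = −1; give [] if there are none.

[2, 19, 37, inf]

Mod squares: a ≡ -4921, b ≡ -31465. Check v ∈ {∞, 2, 5, 7, 11, 17, 19, 29, 31, 37}.
v=19: a=19^3·(≡16), b=19^4·(≡3) mod 19; (16|19)=+1, (3|19)=-1; (−1)^{3·4·9}·(+1)^4·(-1)^3 = -1.
v=31: a=31^0·(≡2), b=31^1·(≡14) mod 31; (2|31)=+1, (14|31)=+1; (−1)^{0·1·15}·(+1)^1·(+1)^0 = +1.
v=37: a=37^1·(≡6), b=37^2·(≡6) mod 37; (6|37)=-1, (6|37)=-1; (−1)^{1·2·18}·(-1)^2·(-1)^1 = -1.
v=7: a=7^1·(≡1), b=7^-1·(≡5) mod 7; (1|7)=+1, (5|7)=-1; (−1)^{1·-1·3}·(+1)^-1·(-1)^1 = +1.
v=2: v_2(a)=-8, v_2(b)=-10; units ≡ 7, 7 (mod 8); ε·ε+αω+βω = 1·1+-8·0+-10·0 ≡ 1  ⇒  (a,b)_2 = -1.
v=5: a=5^0·(≡4), b=5^1·(≡2) mod 5; (4|5)=+1, (2|5)=-1; (−1)^{0·1·2}·(+1)^1·(-1)^0 = +1.
v=29: a=29^0·(≡28), b=29^1·(≡19) mod 29; (28|29)=+1, (19|29)=-1; (−1)^{0·1·14}·(+1)^1·(-1)^0 = +1.
v=17: a=17^0·(≡4), b=17^2·(≡13) mod 17; (4|17)=+1, (13|17)=+1; (−1)^{0·2·8}·(+1)^2·(+1)^0 = +1.
v=11: a=11^2·(≡10), b=11^2·(≡6) mod 11; (10|11)=-1, (6|11)=-1; (−1)^{2·2·5}·(-1)^2·(-1)^2 = +1.
v=∞: -4921 < 0 and -31465 < 0  ⇒  (a,b)_∞ = -1.
(-4921, -31465 / ℚ) ramifies at {2, 19, 37, ∞}: a division algebra.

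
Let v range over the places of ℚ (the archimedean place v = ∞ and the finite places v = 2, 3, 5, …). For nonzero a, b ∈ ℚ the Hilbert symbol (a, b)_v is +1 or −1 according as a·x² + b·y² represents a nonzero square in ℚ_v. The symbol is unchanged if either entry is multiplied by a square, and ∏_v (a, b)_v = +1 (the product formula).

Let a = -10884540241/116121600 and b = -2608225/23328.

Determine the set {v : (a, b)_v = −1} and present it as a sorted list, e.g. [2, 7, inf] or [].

Mod squares: a ≡ -14, b ≡ -2. Check v ∈ {∞, 2, 3, 5, 7, 17, 19}.
v=19: a=19^4·(≡1), b=19^2·(≡6) mod 19; (1|19)=+1, (6|19)=+1; (−1)^{4·2·9}·(+1)^2·(+1)^4 = +1.
v=2: v_2(a)=-13, v_2(b)=-5; units ≡ 1, 7 (mod 8); ε·ε+αω+βω = 0·1+-13·0+-5·0 ≡ 0  ⇒  (a,b)_2 = +1.
v=3: a=3^-4·(≡1), b=3^-6·(≡1) mod 3; (1|3)=+1, (1|3)=+1; (−1)^{-4·-6·1}·(+1)^-6·(+1)^-4 = +1.
v=5: a=5^-2·(≡1), b=5^2·(≡2) mod 5; (1|5)=+1, (2|5)=-1; (−1)^{-2·2·2}·(+1)^2·(-1)^-2 = +1.
v=∞: -14 < 0 and -2 < 0  ⇒  (a,b)_∞ = -1.
v=17: a=17^4·(≡3), b=17^2·(≡9) mod 17; (3|17)=-1, (9|17)=+1; (−1)^{4·2·8}·(-1)^2·(+1)^4 = +1.
v=7: a=7^-1·(≡5), b=7^0·(≡6) mod 7; (5|7)=-1, (6|7)=-1; (−1)^{-1·0·3}·(-1)^0·(-1)^-1 = -1.
(-14, -2 / ℚ) ramifies at {7, ∞}: a division algebra.

[7, inf]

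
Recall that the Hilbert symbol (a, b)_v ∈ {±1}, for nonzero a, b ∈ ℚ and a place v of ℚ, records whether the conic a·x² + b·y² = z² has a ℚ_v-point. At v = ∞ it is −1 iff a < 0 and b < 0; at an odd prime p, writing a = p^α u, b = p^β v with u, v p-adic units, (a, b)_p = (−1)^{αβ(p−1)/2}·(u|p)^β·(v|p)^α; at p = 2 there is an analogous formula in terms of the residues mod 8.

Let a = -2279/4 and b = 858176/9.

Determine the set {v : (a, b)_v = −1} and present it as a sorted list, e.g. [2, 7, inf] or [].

(a, b) ≡ (-2279, 13409) mod (ℚ^×)²; places V = {2, 3, 11, 23, 43, 53, ∞}.
(a,b)_∞: sgn(-2279)=−, sgn(13409)=+, so +1.
(a,b)_23: α=0, u≡11; β=1, v≡16 (mod 23); (11|23)=-1, (16|23)=+1; sign (−1)^0·-1^1·+1^0 = -1.
(a,b)_43: α=1, u≡19; β=0, v≡41 (mod 43); (19|43)=-1, (41|43)=+1; sign (−1)^0·-1^0·+1^1 = +1.
(a,b)_11: α=0, u≡5; β=1, v≡9 (mod 11); (5|11)=+1, (9|11)=+1; sign (−1)^0·+1^1·+1^0 = +1.
(a,b)_53: α=1, u≡29; β=1, v≡3 (mod 53); (29|53)=+1, (3|53)=-1; sign (−1)^0·+1^1·-1^1 = -1.
(a,b)_2: α=-2, β=6; u≡1, v≡1 (mod 8); ε(u)ε(v)=0·0, αω(v)=-2·0, βω(u)=6·0; sum ≡ 0  ⇒  +1.
(a,b)_3: α=0, u≡1; β=-2, v≡2 (mod 3); (1|3)=+1, (2|3)=-1; sign (−1)^0·+1^-2·-1^0 = +1.
|Ram(-2279, 13409)| = 2, even; anisotropic at {23, 53}.

[23, 53]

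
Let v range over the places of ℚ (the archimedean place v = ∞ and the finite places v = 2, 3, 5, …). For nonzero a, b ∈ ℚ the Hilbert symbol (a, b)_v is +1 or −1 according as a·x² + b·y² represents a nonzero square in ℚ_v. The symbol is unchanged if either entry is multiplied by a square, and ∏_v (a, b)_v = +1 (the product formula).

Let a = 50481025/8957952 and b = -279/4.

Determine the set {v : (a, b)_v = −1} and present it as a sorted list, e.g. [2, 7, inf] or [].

[3, 31]

Mod squares: a ≡ 3, b ≡ -31. Check v ∈ {∞, 2, 3, 5, 7, 29, 31}.
v=5: a=5^2·(≡3), b=5^0·(≡4) mod 5; (3|5)=-1, (4|5)=+1; (−1)^{2·0·2}·(-1)^0·(+1)^2 = +1.
v=31: a=31^0·(≡6), b=31^1·(≡21) mod 31; (6|31)=-1, (21|31)=-1; (−1)^{0·1·15}·(-1)^1·(-1)^0 = -1.
v=29: a=29^2·(≡21), b=29^0·(≡10) mod 29; (21|29)=-1, (10|29)=-1; (−1)^{2·0·14}·(-1)^0·(-1)^2 = +1.
v=3: a=3^-7·(≡1), b=3^2·(≡2) mod 3; (1|3)=+1, (2|3)=-1; (−1)^{-7·2·1}·(+1)^2·(-1)^-7 = -1.
v=2: v_2(a)=-12, v_2(b)=-2; units ≡ 3, 1 (mod 8); ε·ε+αω+βω = 1·0+-12·0+-2·1 ≡ 0  ⇒  (a,b)_2 = +1.
v=7: a=7^4·(≡6), b=7^0·(≡2) mod 7; (6|7)=-1, (2|7)=+1; (−1)^{4·0·3}·(-1)^0·(+1)^4 = +1.
v=∞: 3 > 0 and -31 < 0  ⇒  (a,b)_∞ = +1.
Ram(3, -31) = {3, 31}; no ℚ_3-point on the conic.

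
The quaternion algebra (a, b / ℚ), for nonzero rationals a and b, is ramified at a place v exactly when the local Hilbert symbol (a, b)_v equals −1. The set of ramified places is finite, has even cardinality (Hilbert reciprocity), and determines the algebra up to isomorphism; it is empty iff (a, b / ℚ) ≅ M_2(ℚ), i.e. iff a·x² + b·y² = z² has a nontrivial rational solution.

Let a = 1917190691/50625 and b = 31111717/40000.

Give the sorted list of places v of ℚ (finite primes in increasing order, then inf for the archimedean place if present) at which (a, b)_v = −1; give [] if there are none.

Mod squares: a ≡ 6851, b ≡ 13. Check v ∈ {∞, 2, 3, 5, 7, 13, 17, 23, 31}.
v=7: a=7^0·(≡3), b=7^2·(≡6) mod 7; (3|7)=-1, (6|7)=-1; (−1)^{0·2·3}·(-1)^2·(-1)^0 = +1.
v=13: a=13^1·(≡7), b=13^3·(≡9) mod 13; (7|13)=-1, (9|13)=+1; (−1)^{1·3·6}·(-1)^3·(+1)^1 = -1.
v=31: a=31^1·(≡8), b=31^0·(≡21) mod 31; (8|31)=+1, (21|31)=-1; (−1)^{1·0·15}·(+1)^0·(-1)^1 = -1.
v=5: a=5^-4·(≡1), b=5^-4·(≡3) mod 5; (1|5)=+1, (3|5)=-1; (−1)^{-4·-4·2}·(+1)^-4·(-1)^-4 = +1.
v=3: a=3^-4·(≡2), b=3^0·(≡1) mod 3; (2|3)=-1, (1|3)=+1; (−1)^{-4·0·1}·(-1)^0·(+1)^-4 = +1.
v=17: a=17^1·(≡3), b=17^2·(≡8) mod 17; (3|17)=-1, (8|17)=+1; (−1)^{1·2·8}·(-1)^2·(+1)^1 = +1.
v=23: a=23^4·(≡10), b=23^0·(≡18) mod 23; (10|23)=-1, (18|23)=+1; (−1)^{4·0·11}·(-1)^0·(+1)^4 = +1.
v=2: v_2(a)=0, v_2(b)=-6; units ≡ 3, 5 (mod 8); ε·ε+αω+βω = 1·0+0·1+-6·1 ≡ 0  ⇒  (a,b)_2 = +1.
v=∞: 6851 > 0 and 13 > 0  ⇒  (a,b)_∞ = +1.
(6851, 13 / ℚ) ramifies at {13, 31}: a division algebra.

[13, 31]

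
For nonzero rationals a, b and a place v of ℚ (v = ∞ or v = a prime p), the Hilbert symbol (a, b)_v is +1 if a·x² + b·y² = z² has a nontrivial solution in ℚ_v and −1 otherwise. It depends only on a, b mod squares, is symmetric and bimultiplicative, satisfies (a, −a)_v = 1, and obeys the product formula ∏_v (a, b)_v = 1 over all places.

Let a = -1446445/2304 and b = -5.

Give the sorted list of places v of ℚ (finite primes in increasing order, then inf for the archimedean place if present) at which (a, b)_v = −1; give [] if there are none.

[2, 11, 13, inf]

(a, b) ≡ (-5005, -5) mod (ℚ^×)²; places V = {2, 3, 5, 7, 11, 13, 17, ∞}.
(a,b)_5: α=1, u≡4; β=1, v≡4 (mod 5); (4|5)=+1, (4|5)=+1; sign (−1)^0·+1^1·+1^1 = +1.
(a,b)_∞: sgn(-5005)=−, sgn(-5)=−, so -1.
(a,b)_7: α=1, u≡5; β=0, v≡2 (mod 7); (5|7)=-1, (2|7)=+1; sign (−1)^0·-1^0·+1^1 = +1.
(a,b)_13: α=1, u≡5; β=0, v≡8 (mod 13); (5|13)=-1, (8|13)=-1; sign (−1)^0·-1^0·-1^1 = -1.
(a,b)_17: α=2, u≡3; β=0, v≡12 (mod 17); (3|17)=-1, (12|17)=-1; sign (−1)^0·-1^0·-1^2 = +1.
(a,b)_3: α=-2, u≡2; β=0, v≡1 (mod 3); (2|3)=-1, (1|3)=+1; sign (−1)^0·-1^0·+1^-2 = +1.
(a,b)_2: α=-8, β=0; u≡3, v≡3 (mod 8); ε(u)ε(v)=1·1, αω(v)=-8·1, βω(u)=0·1; sum ≡ 1  ⇒  -1.
(a,b)_11: α=1, u≡2; β=0, v≡6 (mod 11); (2|11)=-1, (6|11)=-1; sign (−1)^0·-1^0·-1^1 = -1.
(-5005, -5 / ℚ) ramifies at {2, 11, 13, ∞}: a division algebra.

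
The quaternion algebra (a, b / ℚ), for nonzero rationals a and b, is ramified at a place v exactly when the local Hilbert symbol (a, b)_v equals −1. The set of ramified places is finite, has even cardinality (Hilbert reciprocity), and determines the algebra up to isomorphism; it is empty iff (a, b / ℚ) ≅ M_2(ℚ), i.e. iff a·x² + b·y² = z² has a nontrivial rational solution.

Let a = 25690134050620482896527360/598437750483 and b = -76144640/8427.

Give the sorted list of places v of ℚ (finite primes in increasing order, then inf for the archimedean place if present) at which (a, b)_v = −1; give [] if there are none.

Mod squares: a ≡ 30, b ≡ -330. Check v ∈ {∞, 2, 3, 5, 11, 13, 23, 53}.
v=∞: 30 > 0 and -330 < 0  ⇒  (a,b)_∞ = +1.
v=11: a=11^4·(≡7), b=11^1·(≡5) mod 11; (7|11)=-1, (5|11)=+1; (−1)^{4·1·5}·(-1)^1·(+1)^4 = -1.
v=5: a=5^1·(≡4), b=5^1·(≡1) mod 5; (4|5)=+1, (1|5)=+1; (−1)^{1·1·2}·(+1)^1·(+1)^1 = +1.
v=3: a=3^-3·(≡1), b=3^-1·(≡1) mod 3; (1|3)=+1, (1|3)=+1; (−1)^{-3·-1·1}·(+1)^-1·(+1)^-3 = -1.
v=53: a=53^-6·(≡12), b=53^-2·(≡12) mod 53; (12|53)=-1, (12|53)=-1; (−1)^{-6·-2·26}·(-1)^-2·(-1)^-6 = +1.
v=13: a=13^6·(≡10), b=13^2·(≡11) mod 13; (10|13)=+1, (11|13)=-1; (−1)^{6·2·6}·(+1)^2·(-1)^6 = +1.
v=2: v_2(a)=37, v_2(b)=13; units ≡ 7, 3 (mod 8); ε·ε+αω+βω = 1·1+37·1+13·0 ≡ 0  ⇒  (a,b)_2 = +1.
v=23: a=23^2·(≡22), b=23^0·(≡14) mod 23; (22|23)=-1, (14|23)=-1; (−1)^{2·0·11}·(-1)^0·(-1)^2 = +1.
Ram(30, -330) = {3, 11}; no ℚ_3-point on the conic.

[3, 11]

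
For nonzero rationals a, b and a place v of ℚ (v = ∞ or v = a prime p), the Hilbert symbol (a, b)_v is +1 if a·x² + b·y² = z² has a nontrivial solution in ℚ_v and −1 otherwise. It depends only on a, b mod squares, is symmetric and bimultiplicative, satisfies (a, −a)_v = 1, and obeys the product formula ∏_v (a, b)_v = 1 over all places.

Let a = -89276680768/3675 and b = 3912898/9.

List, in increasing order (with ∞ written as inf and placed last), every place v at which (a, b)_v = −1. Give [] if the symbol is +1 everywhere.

[2, 19, 23, 37]

(a, b) ≡ (-65379, 32338) mod (ℚ^×)²; places V = {2, 3, 5, 7, 11, 19, 23, 31, 37, ∞}.
(a,b)_3: α=-1, u≡2; β=-2, v≡1 (mod 3); (2|3)=-1, (1|3)=+1; sign (−1)^0·-1^-2·+1^-1 = +1.
(a,b)_5: α=-2, u≡1; β=0, v≡2 (mod 5); (1|5)=+1, (2|5)=-1; sign (−1)^0·+1^0·-1^-2 = +1.
(a,b)_37: α=1, u≡21; β=1, v≡5 (mod 37); (21|37)=+1, (5|37)=-1; sign (−1)^0·+1^1·-1^1 = -1.
(a,b)_11: α=2, u≡4; β=2, v≡1 (mod 11); (4|11)=+1, (1|11)=+1; sign (−1)^0·+1^2·+1^2 = +1.
(a,b)_∞: sgn(-65379)=−, sgn(32338)=+, so +1.
(a,b)_31: α=1, u≡13; β=0, v≡19 (mod 31); (13|31)=-1, (19|31)=+1; sign (−1)^0·-1^0·+1^1 = +1.
(a,b)_19: α=1, u≡17; β=1, v≡17 (mod 19); (17|19)=+1, (17|19)=+1; sign (−1)^1·+1^1·+1^1 = -1.
(a,b)_7: α=-2, u≡1; β=0, v≡5 (mod 7); (1|7)=+1, (5|7)=-1; sign (−1)^0·+1^0·-1^-2 = +1.
(a,b)_2: α=6, β=1; u≡5, v≡1 (mod 8); ε(u)ε(v)=0·0, αω(v)=6·0, βω(u)=1·1; sum ≡ 1  ⇒  -1.
(a,b)_23: α=2, u≡20; β=1, v≡2 (mod 23); (20|23)=-1, (2|23)=+1; sign (−1)^0·-1^1·+1^2 = -1.
Ram(-65379, 32338) = {2, 19, 23, 37}; no ℚ_2-point on the conic.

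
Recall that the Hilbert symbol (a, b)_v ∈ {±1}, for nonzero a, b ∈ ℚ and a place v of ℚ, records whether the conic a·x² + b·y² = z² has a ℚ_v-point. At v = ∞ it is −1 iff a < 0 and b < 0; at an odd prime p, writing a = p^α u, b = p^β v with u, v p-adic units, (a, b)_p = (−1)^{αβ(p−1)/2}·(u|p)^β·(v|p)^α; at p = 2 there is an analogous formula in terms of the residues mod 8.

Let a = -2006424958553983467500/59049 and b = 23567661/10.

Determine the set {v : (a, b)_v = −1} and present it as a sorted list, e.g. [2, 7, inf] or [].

(a, b) ≡ (-667667, 90610) mod (ℚ^×)²; places V = {2, 3, 5, 7, 11, 13, 17, 23, 29, 41, ∞}.
(a,b)_29: α=1, u≡14; β=0, v≡26 (mod 29); (14|29)=-1, (26|29)=-1; sign (−1)^0·-1^0·-1^1 = -1.
(a,b)_11: α=5, u≡5; β=0, v≡4 (mod 11); (5|11)=+1, (4|11)=+1; sign (−1)^0·+1^0·+1^5 = +1.
(a,b)_2: α=2, β=-1; u≡5, v≡1 (mod 8); ε(u)ε(v)=0·0, αω(v)=2·0, βω(u)=-1·1; sum ≡ 1  ⇒  -1.
(a,b)_7: α=1, u≡2; β=0, v≡4 (mod 7); (2|7)=+1, (4|7)=+1; sign (−1)^0·+1^0·+1^1 = +1.
(a,b)_5: α=4, u≡3; β=-1, v≡3 (mod 5); (3|5)=-1, (3|5)=-1; sign (−1)^0·-1^-1·-1^4 = -1.
(a,b)_∞: sgn(-667667)=−, sgn(90610)=+, so +1.
(a,b)_41: α=2, u≡2; β=1, v≡37 (mod 41); (2|41)=+1, (37|41)=+1; sign (−1)^0·+1^1·+1^2 = +1.
(a,b)_3: α=-10, u≡1; β=2, v≡1 (mod 3); (1|3)=+1, (1|3)=+1; sign (−1)^0·+1^2·+1^-10 = +1.
(a,b)_17: α=2, u≡8; β=3, v≡2 (mod 17); (8|17)=+1, (2|17)=+1; sign (−1)^0·+1^3·+1^2 = +1.
(a,b)_13: α=3, u≡10; β=1, v≡6 (mod 13); (10|13)=+1, (6|13)=-1; sign (−1)^0·+1^1·-1^3 = -1.
(a,b)_23: α=1, u≡14; β=0, v≡9 (mod 23); (14|23)=-1, (9|23)=+1; sign (−1)^0·-1^0·+1^1 = +1.
(-667667, 90610 / ℚ) ramifies at {2, 5, 13, 29}: a division algebra.

[2, 5, 13, 29]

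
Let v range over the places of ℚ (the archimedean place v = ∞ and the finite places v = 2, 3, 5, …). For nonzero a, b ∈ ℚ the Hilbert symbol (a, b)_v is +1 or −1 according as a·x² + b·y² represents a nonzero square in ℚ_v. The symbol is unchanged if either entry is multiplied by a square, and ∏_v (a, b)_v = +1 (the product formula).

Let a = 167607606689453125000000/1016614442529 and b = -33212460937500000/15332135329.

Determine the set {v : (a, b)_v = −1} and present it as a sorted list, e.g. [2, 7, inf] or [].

[2, 5]

Mod squares: a ≡ 13, b ≡ -5590. Check v ∈ {∞, 2, 3, 5, 7, 13, 19, 43}.
v=13: a=13^5·(≡12), b=13^3·(≡3) mod 13; (12|13)=+1, (3|13)=+1; (−1)^{5·3·6}·(+1)^3·(+1)^5 = +1.
v=43: a=43^2·(≡4), b=43^1·(≡29) mod 43; (4|43)=+1, (29|43)=-1; (−1)^{2·1·21}·(+1)^1·(-1)^2 = +1.
v=∞: 13 > 0 and -5590 < 0  ⇒  (a,b)_∞ = +1.
v=5: a=5^18·(≡2), b=5^13·(≡3) mod 5; (2|5)=-1, (3|5)=-1; (−1)^{18·13·2}·(-1)^13·(-1)^18 = -1.
v=19: a=19^-6·(≡3), b=19^-4·(≡18) mod 19; (3|19)=-1, (18|19)=-1; (−1)^{-6·-4·9}·(-1)^-4·(-1)^-6 = +1.
v=3: a=3^-2·(≡1), b=3^2·(≡2) mod 3; (1|3)=+1, (2|3)=-1; (−1)^{-2·2·1}·(+1)^2·(-1)^-2 = +1.
v=2: v_2(a)=6, v_2(b)=5; units ≡ 5, 5 (mod 8); ε·ε+αω+βω = 0·0+6·1+5·1 ≡ 1  ⇒  (a,b)_2 = -1.
v=7: a=7^-4·(≡3), b=7^-6·(≡6) mod 7; (3|7)=-1, (6|7)=-1; (−1)^{-4·-6·3}·(-1)^-6·(-1)^-4 = +1.
|Ram(13, -5590)| = 2, even; anisotropic at {2, 5}.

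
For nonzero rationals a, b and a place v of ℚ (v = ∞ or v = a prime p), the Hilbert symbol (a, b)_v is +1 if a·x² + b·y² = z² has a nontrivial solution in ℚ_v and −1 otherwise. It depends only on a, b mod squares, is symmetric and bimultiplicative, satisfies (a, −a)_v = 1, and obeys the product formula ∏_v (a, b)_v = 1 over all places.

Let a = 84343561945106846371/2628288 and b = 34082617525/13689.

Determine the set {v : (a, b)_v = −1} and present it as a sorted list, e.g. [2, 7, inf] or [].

[11, 31, 37, 47]

(a, b) ≡ (57, 11266981) mod (ℚ^×)²; places V = {2, 3, 5, 11, 13, 17, 19, 31, 37, 47, ∞}.
(a,b)_47: α=2, u≡40; β=1, v≡13 (mod 47); (40|47)=-1, (13|47)=-1; sign (−1)^0·-1^1·-1^2 = -1.
(a,b)_2: α=-6, β=0; u≡1, v≡5 (mod 8); ε(u)ε(v)=0·0, αω(v)=-6·1, βω(u)=0·0; sum ≡ 0  ⇒  +1.
(a,b)_13: α=-2, u≡7; β=-2, v≡7 (mod 13); (7|13)=-1, (7|13)=-1; sign (−1)^0·-1^-2·-1^-2 = +1.
(a,b)_37: α=2, u≡8; β=1, v≡27 (mod 37); (8|37)=-1, (27|37)=+1; sign (−1)^0·-1^1·+1^2 = -1.
(a,b)_19: α=3, u≡12; β=1, v≡4 (mod 19); (12|19)=-1, (4|19)=+1; sign (−1)^1·-1^1·+1^3 = +1.
(a,b)_11: α=4, u≡2; β=3, v≡8 (mod 11); (2|11)=-1, (8|11)=-1; sign (−1)^0·-1^3·-1^4 = -1.
(a,b)_17: α=2, u≡3; β=0, v≡6 (mod 17); (3|17)=-1, (6|17)=-1; sign (−1)^0·-1^0·-1^2 = +1.
(a,b)_31: α=2, u≡29; β=1, v≡7 (mod 31); (29|31)=-1, (7|31)=+1; sign (−1)^0·-1^1·+1^2 = -1.
(a,b)_5: α=0, u≡2; β=2, v≡4 (mod 5); (2|5)=-1, (4|5)=+1; sign (−1)^0·-1^2·+1^0 = +1.
(a,b)_∞: sgn(57)=+, sgn(11266981)=+, so +1.
(a,b)_3: α=-5, u≡1; β=-4, v≡1 (mod 3); (1|3)=+1, (1|3)=+1; sign (−1)^0·+1^-4·+1^-5 = +1.
Ram(57, 11266981) = {11, 31, 37, 47}; no ℚ_11-point on the conic.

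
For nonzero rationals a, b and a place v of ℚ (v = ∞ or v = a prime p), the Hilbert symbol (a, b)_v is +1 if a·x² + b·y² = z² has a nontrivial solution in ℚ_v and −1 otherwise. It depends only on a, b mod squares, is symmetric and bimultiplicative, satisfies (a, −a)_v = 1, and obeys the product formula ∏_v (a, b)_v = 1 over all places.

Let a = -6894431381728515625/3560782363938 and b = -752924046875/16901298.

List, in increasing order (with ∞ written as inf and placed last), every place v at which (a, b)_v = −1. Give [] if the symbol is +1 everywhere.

[2, inf]

Mod squares: a ≡ -6578, b ≡ -22. Check v ∈ {∞, 2, 3, 5, 7, 11, 13, 17, 19, 23}.
v=5: a=5^10·(≡2), b=5^6·(≡2) mod 5; (2|5)=-1, (2|5)=-1; (−1)^{10·6·2}·(-1)^6·(-1)^10 = +1.
v=17: a=17^-4·(≡9), b=17^-2·(≡7) mod 17; (9|17)=+1, (7|17)=-1; (−1)^{-4·-2·8}·(+1)^-2·(-1)^-4 = +1.
v=19: a=19^-2·(≡2), b=19^-2·(≡5) mod 19; (2|19)=-1, (5|19)=+1; (−1)^{-2·-2·9}·(-1)^-2·(+1)^-2 = +1.
v=3: a=3^-10·(≡1), b=3^-4·(≡2) mod 3; (1|3)=+1, (2|3)=-1; (−1)^{-10·-4·1}·(+1)^-4·(-1)^-10 = +1.
v=11: a=11^1·(≡8), b=11^1·(≡3) mod 11; (8|11)=-1, (3|11)=+1; (−1)^{1·1·5}·(-1)^1·(+1)^1 = +1.
v=7: a=7^4·(≡4), b=7^2·(≡5) mod 7; (4|7)=+1, (5|7)=-1; (−1)^{4·2·3}·(+1)^2·(-1)^4 = +1.
v=13: a=13^3·(≡10), b=13^2·(≡12) mod 13; (10|13)=+1, (12|13)=+1; (−1)^{3·2·6}·(+1)^2·(+1)^3 = +1.
v=2: v_2(a)=-1, v_2(b)=-1; units ≡ 7, 5 (mod 8); ε·ε+αω+βω = 1·0+-1·1+-1·0 ≡ 1  ⇒  (a,b)_2 = -1.
v=23: a=23^3·(≡3), b=23^2·(≡4) mod 23; (3|23)=+1, (4|23)=+1; (−1)^{3·2·11}·(+1)^2·(+1)^3 = +1.
v=∞: -6578 < 0 and -22 < 0  ⇒  (a,b)_∞ = -1.
(-6578, -22 / ℚ) ramifies at {2, ∞}: a division algebra.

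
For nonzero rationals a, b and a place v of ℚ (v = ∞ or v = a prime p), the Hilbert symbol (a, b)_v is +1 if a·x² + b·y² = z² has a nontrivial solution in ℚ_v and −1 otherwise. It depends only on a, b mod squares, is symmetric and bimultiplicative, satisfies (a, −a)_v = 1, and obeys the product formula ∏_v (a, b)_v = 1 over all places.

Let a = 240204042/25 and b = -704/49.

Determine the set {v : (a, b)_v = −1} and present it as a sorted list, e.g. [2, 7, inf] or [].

(a, b) ≡ (329498, -11) mod (ℚ^×)²; places V = {2, 3, 5, 7, 11, 13, 19, 23, 29, ∞}.
(a,b)_2: α=1, β=6; u≡5, v≡5 (mod 8); ε(u)ε(v)=0·0, αω(v)=1·1, βω(u)=6·1; sum ≡ 1  ⇒  -1.
(a,b)_∞: sgn(329498)=+, sgn(-11)=−, so +1.
(a,b)_19: α=1, u≡10; β=0, v≡12 (mod 19); (10|19)=-1, (12|19)=-1; sign (−1)^0·-1^0·-1^1 = -1.
(a,b)_5: α=-2, u≡2; β=0, v≡4 (mod 5); (2|5)=-1, (4|5)=+1; sign (−1)^0·-1^0·+1^-2 = +1.
(a,b)_23: α=1, u≡22; β=0, v≡3 (mod 23); (22|23)=-1, (3|23)=+1; sign (−1)^0·-1^0·+1^1 = +1.
(a,b)_11: α=0, u≡4; β=1, v≡7 (mod 11); (4|11)=+1, (7|11)=-1; sign (−1)^0·+1^1·-1^0 = +1.
(a,b)_13: α=1, u≡4; β=0, v≡5 (mod 13); (4|13)=+1, (5|13)=-1; sign (−1)^0·+1^0·-1^1 = -1.
(a,b)_3: α=6, u≡2; β=0, v≡1 (mod 3); (2|3)=-1, (1|3)=+1; sign (−1)^0·-1^0·+1^6 = +1.
(a,b)_29: α=1, u≡6; β=0, v≡17 (mod 29); (6|29)=+1, (17|29)=-1; sign (−1)^0·+1^0·-1^1 = -1.
(a,b)_7: α=0, u≡2; β=-2, v≡3 (mod 7); (2|7)=+1, (3|7)=-1; sign (−1)^0·+1^-2·-1^0 = +1.
(329498, -11 / ℚ) ramifies at {2, 13, 19, 29}: a division algebra.

[2, 13, 19, 29]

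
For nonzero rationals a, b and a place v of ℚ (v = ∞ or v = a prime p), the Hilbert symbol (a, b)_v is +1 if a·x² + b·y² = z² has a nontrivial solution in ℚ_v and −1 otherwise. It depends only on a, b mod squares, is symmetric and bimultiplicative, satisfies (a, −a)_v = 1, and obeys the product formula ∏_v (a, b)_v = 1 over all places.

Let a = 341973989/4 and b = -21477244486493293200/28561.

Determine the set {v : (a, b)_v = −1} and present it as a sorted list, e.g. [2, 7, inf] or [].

[19, 41]

(a, b) ≡ (24149, -17) mod (ℚ^×)²; places V = {2, 3, 5, 7, 13, 17, 19, 31, 41, ∞}.
(a,b)_∞: sgn(24149)=+, sgn(-17)=−, so +1.
(a,b)_2: α=-2, β=4; u≡5, v≡7 (mod 8); ε(u)ε(v)=0·1, αω(v)=-2·0, βω(u)=4·1; sum ≡ 0  ⇒  +1.
(a,b)_17: α=2, u≡4; β=7, v≡15 (mod 17); (4|17)=+1, (15|17)=+1; sign (−1)^0·+1^7·+1^2 = +1.
(a,b)_3: α=0, u≡2; β=4, v≡1 (mod 3); (2|3)=-1, (1|3)=+1; sign (−1)^0·-1^4·+1^0 = +1.
(a,b)_5: α=0, u≡1; β=2, v≡2 (mod 5); (1|5)=+1, (2|5)=-1; sign (−1)^0·+1^2·-1^0 = +1.
(a,b)_19: α=1, u≡16; β=0, v≡13 (mod 19); (16|19)=+1, (13|19)=-1; sign (−1)^0·+1^0·-1^1 = -1.
(a,b)_41: α=1, u≡19; β=2, v≡13 (mod 41); (19|41)=-1, (13|41)=-1; sign (−1)^0·-1^2·-1^1 = -1.
(a,b)_7: α=2, u≡3; β=0, v≡4 (mod 7); (3|7)=-1, (4|7)=+1; sign (−1)^0·-1^0·+1^2 = +1.
(a,b)_31: α=1, u≡25; β=2, v≡20 (mod 31); (25|31)=+1, (20|31)=+1; sign (−1)^0·+1^2·+1^1 = +1.
(a,b)_13: α=0, u≡8; β=-4, v≡12 (mod 13); (8|13)=-1, (12|13)=+1; sign (−1)^0·-1^-4·+1^0 = +1.
(24149, -17 / ℚ) ramifies at {19, 41}: a division algebra.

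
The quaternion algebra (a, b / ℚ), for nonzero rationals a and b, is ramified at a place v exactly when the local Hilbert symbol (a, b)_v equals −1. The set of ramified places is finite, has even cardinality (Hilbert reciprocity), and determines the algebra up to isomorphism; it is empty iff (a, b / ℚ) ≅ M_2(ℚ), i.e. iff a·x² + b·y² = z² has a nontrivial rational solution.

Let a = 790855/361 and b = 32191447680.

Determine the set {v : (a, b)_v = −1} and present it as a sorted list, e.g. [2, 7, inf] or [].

[13, 19]

Mod squares: a ≡ 1495, b ≡ 126730. Check v ∈ {∞, 2, 3, 5, 7, 13, 19, 23, 29}.
v=2: v_2(a)=0, v_2(b)=7; units ≡ 7, 5 (mod 8); ε·ε+αω+βω = 1·0+0·1+7·0 ≡ 0  ⇒  (a,b)_2 = +1.
v=7: a=7^0·(≡4), b=7^2·(≡1) mod 7; (4|7)=+1, (1|7)=+1; (−1)^{0·2·3}·(+1)^2·(+1)^0 = +1.
v=∞: 1495 > 0 and 126730 > 0  ⇒  (a,b)_∞ = +1.
v=3: a=3^0·(≡1), b=3^4·(≡1) mod 3; (1|3)=+1, (1|3)=+1; (−1)^{0·4·1}·(+1)^4·(+1)^0 = +1.
v=13: a=13^1·(≡6), b=13^0·(≡2) mod 13; (6|13)=-1, (2|13)=-1; (−1)^{1·0·6}·(-1)^0·(-1)^1 = -1.
v=23: a=23^3·(≡17), b=23^1·(≡6) mod 23; (17|23)=-1, (6|23)=+1; (−1)^{3·1·11}·(-1)^1·(+1)^3 = +1.
v=29: a=29^0·(≡22), b=29^1·(≡13) mod 29; (22|29)=+1, (13|29)=+1; (−1)^{0·1·14}·(+1)^1·(+1)^0 = +1.
v=19: a=19^-2·(≡18), b=19^1·(≡5) mod 19; (18|19)=-1, (5|19)=+1; (−1)^{-2·1·9}·(-1)^1·(+1)^-2 = -1.
v=5: a=5^1·(≡1), b=5^1·(≡1) mod 5; (1|5)=+1, (1|5)=+1; (−1)^{1·1·2}·(+1)^1·(+1)^1 = +1.
Ram(1495, 126730) = {13, 19}; no ℚ_13-point on the conic.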